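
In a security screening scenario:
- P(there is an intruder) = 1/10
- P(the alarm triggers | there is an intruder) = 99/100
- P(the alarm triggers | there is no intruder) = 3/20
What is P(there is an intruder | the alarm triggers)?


Using Bayes' theorem:
P(A|B) = P(B|A)·P(A) / P(B)

P(the alarm triggers) = 99/100 × 1/10 + 3/20 × 9/10
= 99/1000 + 27/200 = 117/500

P(there is an intruder|the alarm triggers) = (99/1000) / (117/500) = 11/26

P(there is an intruder|the alarm triggers) = 11/26 ≈ 42.31%


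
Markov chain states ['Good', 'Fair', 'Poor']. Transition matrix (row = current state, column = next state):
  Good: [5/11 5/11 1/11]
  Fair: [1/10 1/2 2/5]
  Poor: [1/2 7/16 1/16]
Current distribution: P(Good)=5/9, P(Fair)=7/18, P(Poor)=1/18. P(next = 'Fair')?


P(next=Fair) = Σᵢ P(now=i)×P(i→Fair)
= 5/9×5/11 + 7/18×1/2 + 1/18×7/16
= 25/99 + 7/36 + 7/288 = 1493/3168

P = 1493/3168 ≈ 0.4713


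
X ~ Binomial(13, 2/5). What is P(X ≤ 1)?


P(X ≤ 1) = Σ P(X=i) for i=0..1
P(X=0) = 1594323/1220703125
P(X=1) = 13817466/1220703125
Sum = 15411789/1220703125

P(X ≤ 1) = 15411789/1220703125 ≈ 1.26%


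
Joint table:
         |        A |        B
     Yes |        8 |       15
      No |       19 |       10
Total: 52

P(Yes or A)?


P(Yes∨A) = P(Yes) + P(A) - P(Yes∧A)
= (23 + 27 - 8)/52 = 42/52 = 21/26

P = 21/26 ≈ 80.77%


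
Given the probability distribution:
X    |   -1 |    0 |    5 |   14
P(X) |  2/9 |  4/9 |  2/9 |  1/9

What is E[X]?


E[X] = Σ x·P(X=x)
= (-1)×(2/9) + (0)×(4/9) + (5)×(2/9) + (14)×(1/9)
= 22/9

E[X] = 22/9


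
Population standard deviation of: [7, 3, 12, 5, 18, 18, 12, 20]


Mean = 95/8
  (7-95/8)²=1521/64
  (3-95/8)²=5041/64
  (12-95/8)²=1/64
  (5-95/8)²=3025/64
  (18-95/8)²=2401/64
  (18-95/8)²=2401/64
  (12-95/8)²=1/64
  (20-95/8)²=4225/64
Σ(x-μ)² = 2327/8
σ² = (2327/8)/8 = 2327/64

σ = √(2327/64) ≈ 6.0299


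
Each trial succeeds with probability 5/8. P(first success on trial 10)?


Geometric: P(X=10) = (1-p)^(k-1)×p = (3/8)^9×5/8 = 98415/1073741824

P(X=10) = 98415/1073741824 ≈ 0.01%


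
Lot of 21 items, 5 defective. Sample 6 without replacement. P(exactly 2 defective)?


Hypergeometric: C(5,2)×C(16,4)/C(21,6)
= 10×1820/54264 = 325/969

P(X=2) = 325/969 ≈ 33.54%


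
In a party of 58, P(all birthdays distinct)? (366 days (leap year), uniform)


P(all different) = Π(366-i)/366 for i=0..57
= (366/366)×(365/366)×...×(309/366)
= 0.008451

P ≈ 0.0085 ≈ 0.85%


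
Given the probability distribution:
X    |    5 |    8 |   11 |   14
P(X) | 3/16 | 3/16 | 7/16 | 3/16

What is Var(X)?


E[X] = 79/8
E[X²] = 851/8
Var(X) = E[X²] - (E[X])² = 851/8 - 6241/64 = 567/64

Var(X) = 567/64 ≈ 8.8594


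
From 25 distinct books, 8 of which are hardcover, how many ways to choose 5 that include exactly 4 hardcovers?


Choose 4 of the 8 hardcovers and 1 of the other 17 books:
C(8,4)×C(17,1) = 70×17 = 1190

1190


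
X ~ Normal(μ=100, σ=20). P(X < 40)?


z = (40-100)/20 = -3.0
P(Z < -3.0) = 0.0013

P(X < 40) ≈ 0.0013


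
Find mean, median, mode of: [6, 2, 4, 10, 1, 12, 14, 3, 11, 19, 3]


Sorted: [1, 2, 3, 3, 4, 6, 10, 11, 12, 14, 19]
Mean = 85/11
Median = 6
Freq: {6: 1, 2: 1, 4: 1, 10: 1, 1: 1, 12: 1, 14: 1, 3: 2, 11: 1, 19: 1}
Mode: [3]

Mean=85/11, Median=6, Mode=3


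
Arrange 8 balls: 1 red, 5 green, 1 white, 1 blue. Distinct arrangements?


8!/(1!×5!×1!×1!) = 336

336


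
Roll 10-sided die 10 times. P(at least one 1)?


P(no 1)^10 = (9/10)^10 = 3486784401/10000000000
P(≥1) = 1 - 3486784401/10000000000 = 6513215599/10000000000

P = 6513215599/10000000000 ≈ 65.13%


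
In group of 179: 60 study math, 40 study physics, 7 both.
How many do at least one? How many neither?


|A∪B| = 60+40-7 = 93
Neither = 179-93 = 86

At least one: 93; Neither: 86


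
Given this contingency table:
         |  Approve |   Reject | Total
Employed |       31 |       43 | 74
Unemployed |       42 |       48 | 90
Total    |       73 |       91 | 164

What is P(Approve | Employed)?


P(Approve | Employed) = 31/(31+43) = 31/74

P(Approve|Employed) = 31/74 ≈ 41.89%


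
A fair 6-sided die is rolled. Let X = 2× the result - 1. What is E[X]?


E[die] = (1+6)/2 = 7/2
E[X] = 2×7/2 - 1 = 6

E[X] = 6


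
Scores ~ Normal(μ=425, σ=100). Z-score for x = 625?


z = (x - μ)/σ = (625 - 425)/100 = 2.0

z = 2.0


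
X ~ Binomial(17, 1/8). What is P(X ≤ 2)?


P(X ≤ 2) = Σ P(X=i) for i=0..2
P(X=0) = 232630513987207/2251799813685248
P(X=1) = 564959819683217/2251799813685248
P(X=2) = 80708545669031/281474976710656
Sum = 90203668688917/140737488355328

P(X ≤ 2) = 90203668688917/140737488355328 ≈ 64.09%


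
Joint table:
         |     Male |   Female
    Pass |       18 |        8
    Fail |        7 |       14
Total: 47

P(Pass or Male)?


P(Pass∨Male) = P(Pass) + P(Male) - P(Pass∧Male)
= (26 + 25 - 18)/47 = 33/47

P = 33/47 ≈ 70.21%


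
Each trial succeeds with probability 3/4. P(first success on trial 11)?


Geometric: P(X=11) = (1-p)^(k-1)×p = (1/4)^10×3/4 = 3/4194304

P(X=11) = 3/4194304 ≈ 0.00%


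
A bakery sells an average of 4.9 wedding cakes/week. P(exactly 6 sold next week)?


Poisson(λ=4.9): P(X=6) = e^(-λ)×λ^k/k!
= e^(-4.9) × 4.9^6 / 6!
≈ 0.007446583071 × 13841.287201 / 720 ≈ 0.143153

P(X=6) ≈ 0.143153 ≈ 14.32%


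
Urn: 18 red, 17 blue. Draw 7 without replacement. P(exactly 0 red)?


Hypergeometric: C(18,0)×C(17,7)/C(35,7)
= 1×19448/6724520 = 13/4495

P(X=0) = 13/4495 ≈ 0.29%


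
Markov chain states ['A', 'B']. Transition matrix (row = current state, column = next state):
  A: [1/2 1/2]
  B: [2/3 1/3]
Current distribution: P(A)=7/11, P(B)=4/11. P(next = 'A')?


P(next=A) = Σᵢ P(now=i)×P(i→A)
= 7/11×1/2 + 4/11×2/3
= 7/22 + 8/33 = 37/66

P = 37/66 ≈ 0.5606


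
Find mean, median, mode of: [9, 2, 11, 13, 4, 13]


Sorted: [2, 4, 9, 11, 13, 13]
Mean = 52/6 = 26/3
Median = 10
Freq: {9: 1, 2: 1, 11: 1, 13: 2, 4: 1}
Mode: [13]

Mean=26/3, Median=10, Mode=13


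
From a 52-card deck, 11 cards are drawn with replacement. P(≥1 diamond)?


P(not a diamond) = 39/52 = 3/4
P(none in 11 draws) = (3/4)^11 = 177147/4194304
P(≥1 diamond) = 1 - 177147/4194304 = 4017157/4194304

P = 4017157/4194304 ≈ 95.78%


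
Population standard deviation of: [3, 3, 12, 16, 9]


Mean = 43/5
  (3-43/5)²=784/25
  (3-43/5)²=784/25
  (12-43/5)²=289/25
  (16-43/5)²=1369/25
  (9-43/5)²=4/25
Σ(x-μ)² = 646/5
σ² = (646/5)/5 = 646/25

σ = √(646/25) ≈ 5.0833


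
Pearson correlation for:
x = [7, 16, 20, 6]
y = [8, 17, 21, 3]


n=4, Σx=49, Σy=49, Σxy=766, Σx²=741, Σy²=803
r = (4×766 - 49×49)/√((4×741 - 49²)(4×803 - 49²))
= 663/√(563×811) = 663/√456593 ≈ 663/675.7167 ≈ 0.9812

r ≈ 0.9812


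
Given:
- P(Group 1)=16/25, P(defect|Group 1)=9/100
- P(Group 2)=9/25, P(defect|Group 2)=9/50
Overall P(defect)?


P(B) = Σ P(B|Aᵢ)×P(Aᵢ)
  9/100×16/25 = 36/625
  9/50×9/25 = 81/1250
Sum = 153/1250

P(defect) = 153/1250 ≈ 12.24%


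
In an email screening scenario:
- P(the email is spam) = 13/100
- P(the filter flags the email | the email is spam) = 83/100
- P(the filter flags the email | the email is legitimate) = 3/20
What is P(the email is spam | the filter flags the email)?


Using Bayes' theorem:
P(A|B) = P(B|A)·P(A) / P(B)

P(the filter flags the email) = 83/100 × 13/100 + 3/20 × 87/100
= 1079/10000 + 261/2000 = 149/625

P(the email is spam|the filter flags the email) = (1079/10000) / (149/625) = 1079/2384

P(the email is spam|the filter flags the email) = 1079/2384 ≈ 45.26%


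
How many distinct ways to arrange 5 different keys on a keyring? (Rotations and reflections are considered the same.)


Free circular arrangements: rotations and reflections both identified.
(n-1)!/2 = 4!/2 = 24/2 = 12

12


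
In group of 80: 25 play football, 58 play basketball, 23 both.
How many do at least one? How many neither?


|A∪B| = 25+58-23 = 60
Neither = 80-60 = 20

At least one: 60; Neither: 20


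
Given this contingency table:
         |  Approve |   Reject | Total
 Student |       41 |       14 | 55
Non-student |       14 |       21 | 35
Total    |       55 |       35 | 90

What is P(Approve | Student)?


P(Approve | Student) = 41/(41+14) = 41/55

P(Approve|Student) = 41/55 ≈ 74.55%


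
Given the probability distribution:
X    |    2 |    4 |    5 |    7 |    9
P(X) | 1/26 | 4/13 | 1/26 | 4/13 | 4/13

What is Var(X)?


E[X] = 167/26
E[X²] = 1197/26
Var(X) = E[X²] - (E[X])² = 1197/26 - 27889/676 = 3233/676

Var(X) = 3233/676 ≈ 4.7825


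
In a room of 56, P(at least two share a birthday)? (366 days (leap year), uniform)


P(all different) = Π(366-i)/366 for i=0..55
= 0.011818
P(match) = 1 - 0.011818 = 0.988182

P ≈ 0.9882 ≈ 98.82%


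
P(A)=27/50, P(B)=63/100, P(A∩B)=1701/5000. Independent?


P(A)×P(B) = 1701/5000
P(A∩B) = 1701/5000
Equal ✓ → Independent

Yes, independent


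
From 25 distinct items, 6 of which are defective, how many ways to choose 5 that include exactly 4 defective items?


Choose 4 of the 6 defective items and 1 of the other 19 items:
C(6,4)×C(19,1) = 15×19 = 285

285


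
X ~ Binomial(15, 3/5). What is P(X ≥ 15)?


P(X ≥ 15) = Σ P(X=i) for i=15..15
P(X=15) = 14348907/30517578125
Sum = 14348907/30517578125

P(X ≥ 15) = 14348907/30517578125 ≈ 0.05%


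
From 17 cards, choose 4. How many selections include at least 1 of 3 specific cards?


Complement: C(17,4) - C(14,4) = 2380 - 1001 = 1379

1379


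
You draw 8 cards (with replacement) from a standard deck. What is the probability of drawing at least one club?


P(not a club) = 39/52 = 3/4
P(none in 8 draws) = (3/4)^8 = 6561/65536
P(≥1 club) = 1 - 6561/65536 = 58975/65536

P = 58975/65536 ≈ 89.99%


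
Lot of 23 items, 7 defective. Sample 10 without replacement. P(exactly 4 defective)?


Hypergeometric: C(7,4)×C(16,6)/C(23,10)
= 35×8008/1144066 = 1820/7429

P(X=4) = 1820/7429 ≈ 24.50%


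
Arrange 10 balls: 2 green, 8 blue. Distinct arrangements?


10!/(2!×8!) = 45

45


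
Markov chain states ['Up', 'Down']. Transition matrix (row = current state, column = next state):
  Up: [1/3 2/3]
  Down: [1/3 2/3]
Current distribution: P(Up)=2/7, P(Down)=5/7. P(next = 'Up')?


P(next=Up) = Σᵢ P(now=i)×P(i→Up)
= 2/7×1/3 + 5/7×1/3
= 2/21 + 5/21 = 1/3

P = 1/3 ≈ 0.3333


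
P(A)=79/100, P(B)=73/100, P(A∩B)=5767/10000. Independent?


P(A)×P(B) = 5767/10000
P(A∩B) = 5767/10000
Equal ✓ → Independent

Yes, independent


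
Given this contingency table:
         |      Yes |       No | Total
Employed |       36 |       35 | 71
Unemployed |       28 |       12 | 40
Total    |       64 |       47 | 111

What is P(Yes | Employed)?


P(Yes | Employed) = 36/(36+35) = 36/71

P(Yes|Employed) = 36/71 ≈ 50.70%


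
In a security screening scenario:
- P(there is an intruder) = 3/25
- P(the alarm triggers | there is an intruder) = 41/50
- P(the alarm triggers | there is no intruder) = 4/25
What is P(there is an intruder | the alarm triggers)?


Using Bayes' theorem:
P(A|B) = P(B|A)·P(A) / P(B)

P(the alarm triggers) = 41/50 × 3/25 + 4/25 × 22/25
= 123/1250 + 88/625 = 299/1250

P(there is an intruder|the alarm triggers) = (123/1250) / (299/1250) = 123/299

P(there is an intruder|the alarm triggers) = 123/299 ≈ 41.14%


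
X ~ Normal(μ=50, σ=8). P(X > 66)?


z = (66-50)/8 = 2.0
P(X > 66) = 1 - P(Z ≤ 2.0) = 1 - 0.9772 = 0.0228

P(X > 66) ≈ 0.0228


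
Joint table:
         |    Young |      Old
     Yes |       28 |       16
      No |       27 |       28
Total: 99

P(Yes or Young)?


P(Yes∨Young) = P(Yes) + P(Young) - P(Yes∧Young)
= (44 + 55 - 28)/99 = 71/99

P = 71/99 ≈ 71.72%


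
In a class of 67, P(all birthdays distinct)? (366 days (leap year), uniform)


P(all different) = Π(366-i)/366 for i=0..66
= (366/366)×(365/366)×...×(300/366)
= 0.001590

P ≈ 0.0016 ≈ 0.16%


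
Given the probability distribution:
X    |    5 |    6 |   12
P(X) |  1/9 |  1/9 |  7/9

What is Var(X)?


E[X] = 95/9
E[X²] = 1069/9
Var(X) = E[X²] - (E[X])² = 1069/9 - 9025/81 = 596/81

Var(X) = 596/81 ≈ 7.3580


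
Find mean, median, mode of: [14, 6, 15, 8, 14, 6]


Sorted: [6, 6, 8, 14, 14, 15]
Mean = 63/6 = 21/2
Median = 11
Freq: {14: 2, 6: 2, 15: 1, 8: 1}
Mode: [6, 14]

Mean=21/2, Median=11, Mode=[6, 14]


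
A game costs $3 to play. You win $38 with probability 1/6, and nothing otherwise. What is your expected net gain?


E[gain] = (38-3)×1/6 + (-3)×5/6
= 35/6 - 5/2 = 10/3

Expected net gain = $10/3 ≈ $3.33


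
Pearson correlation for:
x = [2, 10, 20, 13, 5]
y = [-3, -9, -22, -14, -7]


n=5, Σx=50, Σy=-55, Σxy=-753, Σx²=698, Σy²=819
r = (5×(-753) - 50×(-55))/√((5×698 - 50²)(5×819 - (-55)²))
= -1015/√(990×1070) = -1015/√1059300 ≈ -1015/1029.2230 ≈ -0.9862

r ≈ -0.9862


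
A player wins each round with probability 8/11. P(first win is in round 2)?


Geometric: P(X=2) = (1-p)^(k-1)×p = (3/11)^1×8/11 = 24/121

P(X=2) = 24/121 ≈ 19.83%


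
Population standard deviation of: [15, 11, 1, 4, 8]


Mean = 39/5
  (15-39/5)²=1296/25
  (11-39/5)²=256/25
  (1-39/5)²=1156/25
  (4-39/5)²=361/25
  (8-39/5)²=1/25
Σ(x-μ)² = 614/5
σ² = (614/5)/5 = 614/25

σ = √(614/25) ≈ 4.9558


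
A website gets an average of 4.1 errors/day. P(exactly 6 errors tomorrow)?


Poisson(λ=4.1): P(X=6) = e^(-λ)×λ^k/k!
= e^(-4.1) × 4.1^6 / 6!
≈ 0.0165726754 × 4750.104241 / 720 ≈ 0.109336

P(X=6) ≈ 0.109336 ≈ 10.93%


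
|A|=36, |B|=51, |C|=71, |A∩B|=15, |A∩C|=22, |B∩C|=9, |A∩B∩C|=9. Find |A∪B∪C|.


|A∪B∪C| = 36+51+71-15-22-9+9 = 121

|A∪B∪C| = 121


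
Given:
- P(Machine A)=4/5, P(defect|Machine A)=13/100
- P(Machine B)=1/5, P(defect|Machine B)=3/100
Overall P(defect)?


P(B) = Σ P(B|Aᵢ)×P(Aᵢ)
  13/100×4/5 = 13/125
  3/100×1/5 = 3/500
Sum = 11/100

P(defect) = 11/100 ≈ 11.00%


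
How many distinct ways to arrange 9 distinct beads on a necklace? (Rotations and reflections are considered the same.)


Free circular arrangements: rotations and reflections both identified.
(n-1)!/2 = 8!/2 = 40320/2 = 20160

20160


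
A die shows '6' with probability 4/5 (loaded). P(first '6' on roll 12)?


Geometric: P(X=12) = (1-p)^(k-1)×p = (1/5)^11×4/5 = 4/244140625

P(X=12) = 4/244140625 ≈ 0.00%


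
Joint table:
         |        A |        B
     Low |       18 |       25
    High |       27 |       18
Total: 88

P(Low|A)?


P(Low|A) = 18/(18+27) = 18/45 = 2/5

P = 2/5 ≈ 40.00%


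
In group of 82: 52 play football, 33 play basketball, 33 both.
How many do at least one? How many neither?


|A∪B| = 52+33-33 = 52
Neither = 82-52 = 30

At least one: 52; Neither: 30


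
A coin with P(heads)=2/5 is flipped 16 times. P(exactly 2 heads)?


Binomial: P(X=2) = C(16,2)×p^2×(1-p)^14
= 120 × 4/25 × 4782969/6103515625 = 459165024/30517578125

P(X=2) = 459165024/30517578125 ≈ 1.50%


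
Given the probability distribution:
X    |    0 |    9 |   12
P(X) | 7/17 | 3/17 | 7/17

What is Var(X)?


E[X] = 111/17
E[X²] = 1251/17
Var(X) = E[X²] - (E[X])² = 1251/17 - 12321/289 = 8946/289

Var(X) = 8946/289 ≈ 30.9550


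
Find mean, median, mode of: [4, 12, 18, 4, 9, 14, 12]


Sorted: [4, 4, 9, 12, 12, 14, 18]
Mean = 73/7
Median = 12
Freq: {4: 2, 12: 2, 18: 1, 9: 1, 14: 1}
Mode: [4, 12]

Mean=73/7, Median=12, Mode=[4, 12]


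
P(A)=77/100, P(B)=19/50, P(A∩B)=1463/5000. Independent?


P(A)×P(B) = 1463/5000
P(A∩B) = 1463/5000
Equal ✓ → Independent

Yes, independent


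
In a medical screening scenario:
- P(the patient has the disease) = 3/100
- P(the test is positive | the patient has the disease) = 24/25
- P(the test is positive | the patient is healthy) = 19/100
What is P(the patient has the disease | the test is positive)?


Using Bayes' theorem:
P(A|B) = P(B|A)·P(A) / P(B)

P(the test is positive) = 24/25 × 3/100 + 19/100 × 97/100
= 18/625 + 1843/10000 = 2131/10000

P(the patient has the disease|the test is positive) = (18/625) / (2131/10000) = 288/2131

P(the patient has the disease|the test is positive) = 288/2131 ≈ 13.51%


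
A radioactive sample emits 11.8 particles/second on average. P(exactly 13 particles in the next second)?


Poisson(λ=11.8): P(X=13) = e^(-λ)×λ^k/k!
= e^(-11.8) × 11.8^13 / 13!
≈ 7.504557915e-06 × 8.59935929763e+13 / 6227020800 ≈ 0.103636

P(X=13) ≈ 0.103636 ≈ 10.36%


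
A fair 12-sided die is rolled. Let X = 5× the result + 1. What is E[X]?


E[die] = (1+12)/2 = 13/2
E[X] = 5×13/2 + 1 = 67/2

E[X] = 67/2


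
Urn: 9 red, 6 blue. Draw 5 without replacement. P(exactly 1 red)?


Hypergeometric: C(9,1)×C(6,4)/C(15,5)
= 9×15/3003 = 45/1001

P(X=1) = 45/1001 ≈ 4.50%


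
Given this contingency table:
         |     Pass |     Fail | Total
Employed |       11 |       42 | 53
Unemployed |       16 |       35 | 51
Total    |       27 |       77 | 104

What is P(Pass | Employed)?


P(Pass | Employed) = 11/(11+42) = 11/53

P(Pass|Employed) = 11/53 ≈ 20.75%


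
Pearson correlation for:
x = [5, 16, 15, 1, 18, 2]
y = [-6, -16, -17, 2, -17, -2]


n=6, Σx=57, Σy=-56, Σxy=-849, Σx²=835, Σy²=878
r = (6×(-849) - 57×(-56))/√((6×835 - 57²)(6×878 - (-56)²))
= -1902/√(1761×2132) = -1902/√3754452 ≈ -1902/1937.6408 ≈ -0.9816

r ≈ -0.9816


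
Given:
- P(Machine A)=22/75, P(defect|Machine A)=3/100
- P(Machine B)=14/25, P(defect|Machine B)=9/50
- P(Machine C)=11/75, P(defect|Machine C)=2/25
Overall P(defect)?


P(B) = Σ P(B|Aᵢ)×P(Aᵢ)
  3/100×22/75 = 11/1250
  9/50×14/25 = 63/625
  2/25×11/75 = 22/1875
Sum = 91/750

P(defect) = 91/750 ≈ 12.13%


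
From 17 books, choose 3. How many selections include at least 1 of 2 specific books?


Complement: C(17,3) - C(15,3) = 680 - 455 = 225

225


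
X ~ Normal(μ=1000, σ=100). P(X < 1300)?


z = (1300-1000)/100 = 3.0
P(Z < 3.0) = 0.9987

P(X < 1300) ≈ 0.9987


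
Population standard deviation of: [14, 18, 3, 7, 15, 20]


Mean = 77/6
  (14-77/6)²=49/36
  (18-77/6)²=961/36
  (3-77/6)²=3481/36
  (7-77/6)²=1225/36
  (15-77/6)²=169/36
  (20-77/6)²=1849/36
Σ(x-μ)² = 1289/6
σ² = (1289/6)/6 = 1289/36

σ = √(1289/36) ≈ 5.9838


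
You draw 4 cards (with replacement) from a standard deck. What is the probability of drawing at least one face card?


P(not a face card) = 40/52 = 10/13
P(none in 4 draws) = (10/13)^4 = 10000/28561
P(≥1 face card) = 1 - 10000/28561 = 18561/28561

P = 18561/28561 ≈ 64.99%


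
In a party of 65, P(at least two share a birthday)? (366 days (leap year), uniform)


P(all different) = Π(366-i)/366 for i=0..64
= 0.002358
P(match) = 1 - 0.002358 = 0.997642

P ≈ 0.9976 ≈ 99.76%


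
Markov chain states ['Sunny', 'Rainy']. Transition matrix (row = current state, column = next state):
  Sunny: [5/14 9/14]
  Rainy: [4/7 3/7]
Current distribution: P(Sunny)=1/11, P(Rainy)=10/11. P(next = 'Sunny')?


P(next=Sunny) = Σᵢ P(now=i)×P(i→Sunny)
= 1/11×5/14 + 10/11×4/7
= 5/154 + 40/77 = 85/154

P = 85/154 ≈ 0.5519


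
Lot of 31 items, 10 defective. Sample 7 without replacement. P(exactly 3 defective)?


Hypergeometric: C(10,3)×C(21,4)/C(31,7)
= 120×5985/2629575 = 3192/11687

P(X=3) = 3192/11687 ≈ 27.31%


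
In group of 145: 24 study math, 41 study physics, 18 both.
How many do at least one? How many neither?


|A∪B| = 24+41-18 = 47
Neither = 145-47 = 98

At least one: 47; Neither: 98


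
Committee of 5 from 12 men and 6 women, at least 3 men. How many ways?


Count by #men:
  3M,2W: C(12,3)×C(6,2)=3300
  4M,1W: C(12,4)×C(6,1)=2970
  5M,0W: C(12,5)×C(6,0)=792
Total = 7062

7062


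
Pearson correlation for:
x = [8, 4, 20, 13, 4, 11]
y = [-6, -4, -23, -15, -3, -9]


n=6, Σx=60, Σy=-60, Σxy=-830, Σx²=786, Σy²=896
r = (6×(-830) - 60×(-60))/√((6×786 - 60²)(6×896 - (-60)²))
= -1380/√(1116×1776) = -1380/√1982016 ≈ -1380/1407.8409 ≈ -0.9802

r ≈ -0.9802


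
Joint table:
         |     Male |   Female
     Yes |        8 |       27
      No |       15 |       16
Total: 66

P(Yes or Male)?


P(Yes∨Male) = P(Yes) + P(Male) - P(Yes∧Male)
= (35 + 23 - 8)/66 = 50/66 = 25/33

P = 25/33 ≈ 75.76%


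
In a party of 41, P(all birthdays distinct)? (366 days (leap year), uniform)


P(all different) = Π(366-i)/366 for i=0..40
= (366/366)×(365/366)×...×(326/366)
= 0.097493

P ≈ 0.0975 ≈ 9.75%


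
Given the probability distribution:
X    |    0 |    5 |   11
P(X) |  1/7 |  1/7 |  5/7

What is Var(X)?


E[X] = 60/7
E[X²] = 90
Var(X) = E[X²] - (E[X])² = 90 - 3600/49 = 810/49

Var(X) = 810/49 ≈ 16.5306


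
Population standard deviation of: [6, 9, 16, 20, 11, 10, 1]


Mean = 73/7
  (6-73/7)²=961/49
  (9-73/7)²=100/49
  (16-73/7)²=1521/49
  (20-73/7)²=4489/49
  (11-73/7)²=16/49
  (10-73/7)²=9/49
  (1-73/7)²=4356/49
Σ(x-μ)² = 1636/7
σ² = (1636/7)/7 = 1636/49

σ = √(1636/49) ≈ 5.7782


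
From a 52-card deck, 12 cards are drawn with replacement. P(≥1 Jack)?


P(not a Jack) = 48/52 = 12/13
P(none in 12 draws) = (12/13)^12 = 8916100448256/23298085122481
P(≥1 Jack) = 1 - 8916100448256/23298085122481 = 14381984674225/23298085122481

P = 14381984674225/23298085122481 ≈ 61.73%


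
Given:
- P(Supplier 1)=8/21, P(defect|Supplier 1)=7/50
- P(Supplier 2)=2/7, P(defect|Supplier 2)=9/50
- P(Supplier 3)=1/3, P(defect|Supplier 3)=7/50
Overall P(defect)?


P(B) = Σ P(B|Aᵢ)×P(Aᵢ)
  7/50×8/21 = 4/75
  9/50×2/7 = 9/175
  7/50×1/3 = 7/150
Sum = 53/350

P(defect) = 53/350 ≈ 15.14%


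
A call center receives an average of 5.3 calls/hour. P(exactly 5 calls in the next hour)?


Poisson(λ=5.3): P(X=5) = e^(-λ)×λ^k/k!
= e^(-5.3) × 5.3^5 / 5!
≈ 0.004991593907 × 4181.95493 / 120 ≈ 0.173955

P(X=5) ≈ 0.173955 ≈ 17.40%


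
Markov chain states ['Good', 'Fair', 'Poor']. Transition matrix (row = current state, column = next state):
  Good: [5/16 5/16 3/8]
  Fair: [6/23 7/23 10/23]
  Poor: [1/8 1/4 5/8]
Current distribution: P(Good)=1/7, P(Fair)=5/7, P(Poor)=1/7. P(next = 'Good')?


P(next=Good) = Σᵢ P(now=i)×P(i→Good)
= 1/7×5/16 + 5/7×6/23 + 1/7×1/8
= 5/112 + 30/161 + 1/56 = 641/2576

P = 641/2576 ≈ 0.2488


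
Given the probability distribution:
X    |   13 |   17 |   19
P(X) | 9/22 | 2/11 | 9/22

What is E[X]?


E[X] = Σ x·P(X=x)
= (13)×(9/22) + (17)×(2/11) + (19)×(9/22)
= 178/11

E[X] = 178/11


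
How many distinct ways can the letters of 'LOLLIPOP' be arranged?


Letters: 8, freq: {'L': 3, 'O': 2, 'I': 1, 'P': 2}
8!/(3!×2!×1!×2!) = 40320/24 = 1680

1680


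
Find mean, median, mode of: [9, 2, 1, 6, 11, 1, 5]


Sorted: [1, 1, 2, 5, 6, 9, 11]
Mean = 35/7 = 5
Median = 5
Freq: {9: 1, 2: 1, 1: 2, 6: 1, 11: 1, 5: 1}
Mode: [1]

Mean=5, Median=5, Mode=1


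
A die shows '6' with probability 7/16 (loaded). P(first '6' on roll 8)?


Geometric: P(X=8) = (1-p)^(k-1)×p = (9/16)^7×7/16 = 33480783/4294967296

P(X=8) = 33480783/4294967296 ≈ 0.78%


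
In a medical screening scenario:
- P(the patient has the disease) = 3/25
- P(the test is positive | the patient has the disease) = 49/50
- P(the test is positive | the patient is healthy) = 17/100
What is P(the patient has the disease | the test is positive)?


Using Bayes' theorem:
P(A|B) = P(B|A)·P(A) / P(B)

P(the test is positive) = 49/50 × 3/25 + 17/100 × 22/25
= 147/1250 + 187/1250 = 167/625

P(the patient has the disease|the test is positive) = (147/1250) / (167/625) = 147/334

P(the patient has the disease|the test is positive) = 147/334 ≈ 44.01%


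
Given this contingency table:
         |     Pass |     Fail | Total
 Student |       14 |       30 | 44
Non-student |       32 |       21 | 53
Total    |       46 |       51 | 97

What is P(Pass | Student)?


P(Pass | Student) = 14/(14+30) = 14/44 = 7/22

P(Pass|Student) = 7/22 ≈ 31.82%


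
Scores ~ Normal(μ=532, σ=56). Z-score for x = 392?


z = (x - μ)/σ = (392 - 532)/56 = -2.5

z = -2.5


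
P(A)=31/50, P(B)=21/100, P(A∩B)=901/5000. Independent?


P(A)×P(B) = 651/5000
P(A∩B) = 901/5000
Not equal → NOT independent

No, not independent


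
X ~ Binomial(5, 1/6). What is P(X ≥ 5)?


P(X ≥ 5) = Σ P(X=i) for i=5..5
P(X=5) = 1/7776
Sum = 1/7776

P(X ≥ 5) = 1/7776 ≈ 0.01%


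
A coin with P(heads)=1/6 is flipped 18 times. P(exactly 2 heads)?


Binomial: P(X=2) = C(18,2)×p^2×(1-p)^16
= 153 × 1/36 × 152587890625/2821109907456 = 2593994140625/11284439629824

P(X=2) = 2593994140625/11284439629824 ≈ 22.99%


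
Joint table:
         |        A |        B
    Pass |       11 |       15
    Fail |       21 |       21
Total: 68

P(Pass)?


P(Pass) = (11+15)/68 = 26/68 = 13/34

P(Pass) = 13/34 ≈ 38.24%


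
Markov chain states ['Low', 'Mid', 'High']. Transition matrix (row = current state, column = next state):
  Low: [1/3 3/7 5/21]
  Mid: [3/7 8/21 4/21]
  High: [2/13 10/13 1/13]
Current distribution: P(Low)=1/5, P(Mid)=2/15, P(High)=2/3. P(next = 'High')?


P(next=High) = Σᵢ P(now=i)×P(i→High)
= 1/5×5/21 + 2/15×4/21 + 2/3×1/13
= 1/21 + 8/315 + 2/39 = 509/4095

P = 509/4095 ≈ 0.1243


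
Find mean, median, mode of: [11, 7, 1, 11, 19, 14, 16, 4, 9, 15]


Sorted: [1, 4, 7, 9, 11, 11, 14, 15, 16, 19]
Mean = 107/10
Median = 11
Freq: {11: 2, 7: 1, 1: 1, 19: 1, 14: 1, 16: 1, 4: 1, 9: 1, 15: 1}
Mode: [11]

Mean=107/10, Median=11, Mode=11


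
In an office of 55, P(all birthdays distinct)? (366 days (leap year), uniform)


P(all different) = Π(366-i)/366 for i=0..54
= (366/366)×(365/366)×...×(312/366)
= 0.013909

P ≈ 0.0139 ≈ 1.39%


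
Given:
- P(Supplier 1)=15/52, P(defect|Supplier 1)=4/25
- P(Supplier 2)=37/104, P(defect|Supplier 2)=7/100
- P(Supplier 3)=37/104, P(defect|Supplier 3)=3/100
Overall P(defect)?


P(B) = Σ P(B|Aᵢ)×P(Aᵢ)
  4/25×15/52 = 3/65
  7/100×37/104 = 259/10400
  3/100×37/104 = 111/10400
Sum = 17/208

P(defect) = 17/208 ≈ 8.17%


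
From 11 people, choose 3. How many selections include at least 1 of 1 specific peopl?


Complement: C(11,3) - C(10,3) = 165 - 120 = 45

45


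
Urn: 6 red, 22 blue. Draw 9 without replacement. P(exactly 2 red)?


Hypergeometric: C(6,2)×C(22,7)/C(28,9)
= 15×170544/6906900 = 3876/10465

P(X=2) = 3876/10465 ≈ 37.04%


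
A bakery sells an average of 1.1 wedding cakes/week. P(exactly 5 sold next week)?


Poisson(λ=1.1): P(X=5) = e^(-λ)×λ^k/k!
= e^(-1.1) × 1.1^5 / 5!
≈ 0.3328710837 × 1.61051 / 120 ≈ 0.004467

P(X=5) ≈ 0.004467 ≈ 0.45%


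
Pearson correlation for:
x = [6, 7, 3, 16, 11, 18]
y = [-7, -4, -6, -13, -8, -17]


n=6, Σx=61, Σy=-55, Σxy=-690, Σx²=795, Σy²=623
r = (6×(-690) - 61×(-55))/√((6×795 - 61²)(6×623 - (-55)²))
= -785/√(1049×713) = -785/√747937 ≈ -785/864.8335 ≈ -0.9077

r ≈ -0.9077


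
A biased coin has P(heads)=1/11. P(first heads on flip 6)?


Geometric: P(X=6) = (1-p)^(k-1)×p = (10/11)^5×1/11 = 100000/1771561

P(X=6) = 100000/1771561 ≈ 5.64%


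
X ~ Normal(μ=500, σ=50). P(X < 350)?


z = (350-500)/50 = -3.0
P(Z < -3.0) = 0.0013

P(X < 350) ≈ 0.0013


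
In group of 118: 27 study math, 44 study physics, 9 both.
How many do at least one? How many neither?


|A∪B| = 27+44-9 = 62
Neither = 118-62 = 56

At least one: 62; Neither: 56


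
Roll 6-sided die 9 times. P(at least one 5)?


P(no 5)^9 = (5/6)^9 = 1953125/10077696
P(≥1) = 1 - 1953125/10077696 = 8124571/10077696

P = 8124571/10077696 ≈ 80.62%


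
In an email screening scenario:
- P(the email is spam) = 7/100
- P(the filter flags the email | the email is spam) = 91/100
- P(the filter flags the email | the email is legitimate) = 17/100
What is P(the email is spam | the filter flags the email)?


Using Bayes' theorem:
P(A|B) = P(B|A)·P(A) / P(B)

P(the filter flags the email) = 91/100 × 7/100 + 17/100 × 93/100
= 637/10000 + 1581/10000 = 1109/5000

P(the email is spam|the filter flags the email) = (637/10000) / (1109/5000) = 637/2218

P(the email is spam|the filter flags the email) = 637/2218 ≈ 28.72%


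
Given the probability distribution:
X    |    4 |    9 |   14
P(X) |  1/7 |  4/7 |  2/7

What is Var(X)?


E[X] = 68/7
E[X²] = 732/7
Var(X) = E[X²] - (E[X])² = 732/7 - 4624/49 = 500/49

Var(X) = 500/49 ≈ 10.2041


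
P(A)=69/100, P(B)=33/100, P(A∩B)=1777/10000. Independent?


P(A)×P(B) = 2277/10000
P(A∩B) = 1777/10000
Not equal → NOT independent

No, not independent


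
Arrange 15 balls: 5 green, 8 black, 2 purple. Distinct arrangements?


15!/(5!×8!×2!) = 135135

135135


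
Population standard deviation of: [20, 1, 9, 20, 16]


Mean = 66/5
  (20-66/5)²=1156/25
  (1-66/5)²=3721/25
  (9-66/5)²=441/25
  (20-66/5)²=1156/25
  (16-66/5)²=196/25
Σ(x-μ)² = 1334/5
σ² = (1334/5)/5 = 1334/25

σ = √(1334/25) ≈ 7.3048


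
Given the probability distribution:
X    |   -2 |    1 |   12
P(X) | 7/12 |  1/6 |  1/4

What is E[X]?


E[X] = Σ x·P(X=x)
= (-2)×(7/12) + (1)×(1/6) + (12)×(1/4)
= 2

E[X] = 2


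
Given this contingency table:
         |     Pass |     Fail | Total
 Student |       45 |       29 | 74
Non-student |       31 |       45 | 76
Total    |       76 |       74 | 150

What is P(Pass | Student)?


P(Pass | Student) = 45/(45+29) = 45/74

P(Pass|Student) = 45/74 ≈ 60.81%


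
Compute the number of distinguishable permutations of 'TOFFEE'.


Letters: 6, freq: {'T': 1, 'O': 1, 'F': 2, 'E': 2}
6!/(1!×1!×2!×2!) = 720/4 = 180

180


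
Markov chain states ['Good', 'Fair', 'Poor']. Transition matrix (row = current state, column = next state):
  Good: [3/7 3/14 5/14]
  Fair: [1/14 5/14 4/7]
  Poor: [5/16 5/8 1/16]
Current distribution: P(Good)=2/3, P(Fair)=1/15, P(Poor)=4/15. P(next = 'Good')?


P(next=Good) = Σᵢ P(now=i)×P(i→Good)
= 2/3×3/7 + 1/15×1/14 + 4/15×5/16
= 2/7 + 1/210 + 1/12 = 157/420

P = 157/420 ≈ 0.3738


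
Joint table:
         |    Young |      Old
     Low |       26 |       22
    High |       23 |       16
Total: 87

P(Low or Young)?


P(Low∨Young) = P(Low) + P(Young) - P(Low∧Young)
= (48 + 49 - 26)/87 = 71/87

P = 71/87 ≈ 81.61%


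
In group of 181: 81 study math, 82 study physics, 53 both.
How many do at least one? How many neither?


|A∪B| = 81+82-53 = 110
Neither = 181-110 = 71

At least one: 110; Neither: 71


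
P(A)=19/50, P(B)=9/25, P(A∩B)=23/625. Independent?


P(A)×P(B) = 171/1250
P(A∩B) = 23/625
Not equal → NOT independent

No, not independent


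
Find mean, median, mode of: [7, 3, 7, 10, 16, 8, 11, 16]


Sorted: [3, 7, 7, 8, 10, 11, 16, 16]
Mean = 78/8 = 39/4
Median = 9
Freq: {7: 2, 3: 1, 10: 1, 16: 2, 8: 1, 11: 1}
Mode: [7, 16]

Mean=39/4, Median=9, Mode=[7, 16]


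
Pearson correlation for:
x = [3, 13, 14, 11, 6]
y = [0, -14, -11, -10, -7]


n=5, Σx=47, Σy=-42, Σxy=-488, Σx²=531, Σy²=466
r = (5×(-488) - 47×(-42))/√((5×531 - 47²)(5×466 - (-42)²))
= -466/√(446×566) = -466/√252436 ≈ -466/502.4301 ≈ -0.9275

r ≈ -0.9275


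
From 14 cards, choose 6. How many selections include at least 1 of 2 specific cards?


Complement: C(14,6) - C(12,6) = 3003 - 924 = 2079

2079


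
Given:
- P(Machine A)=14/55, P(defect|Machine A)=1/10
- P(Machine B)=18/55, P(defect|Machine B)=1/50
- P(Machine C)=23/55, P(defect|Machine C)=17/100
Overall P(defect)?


P(B) = Σ P(B|Aᵢ)×P(Aᵢ)
  1/10×14/55 = 7/275
  1/50×18/55 = 9/1375
  17/100×23/55 = 391/5500
Sum = 567/5500

P(defect) = 567/5500 ≈ 10.31%


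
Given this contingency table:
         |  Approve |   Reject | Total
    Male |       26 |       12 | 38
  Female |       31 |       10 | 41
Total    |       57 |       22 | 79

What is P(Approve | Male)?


P(Approve | Male) = 26/(26+12) = 26/38 = 13/19

P(Approve|Male) = 13/19 ≈ 68.42%


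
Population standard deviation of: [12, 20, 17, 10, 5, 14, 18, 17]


Mean = 113/8
  (12-113/8)²=289/64
  (20-113/8)²=2209/64
  (17-113/8)²=529/64
  (10-113/8)²=1089/64
  (5-113/8)²=5329/64
  (14-113/8)²=1/64
  (18-113/8)²=961/64
  (17-113/8)²=529/64
Σ(x-μ)² = 1367/8
σ² = (1367/8)/8 = 1367/64

σ = √(1367/64) ≈ 4.6216


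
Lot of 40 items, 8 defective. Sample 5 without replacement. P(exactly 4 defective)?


Hypergeometric: C(8,4)×C(32,1)/C(40,5)
= 70×32/658008 = 280/82251

P(X=4) = 280/82251 ≈ 0.34%


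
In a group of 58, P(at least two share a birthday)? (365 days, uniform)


P(all different) = Π(365-i)/365 for i=0..57
= 0.008335
P(match) = 1 - 0.008335 = 0.991665

P ≈ 0.9917 ≈ 99.17%


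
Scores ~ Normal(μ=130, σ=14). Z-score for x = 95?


z = (x - μ)/σ = (95 - 130)/14 = -2.5

z = -2.5


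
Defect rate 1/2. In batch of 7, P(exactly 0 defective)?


Binomial: P(X=0) = C(7,0)×p^0×(1-p)^7
= 1 × 1 × 1/128 = 1/128

P(X=0) = 1/128 ≈ 0.78%


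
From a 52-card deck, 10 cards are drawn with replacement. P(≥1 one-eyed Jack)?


P(not a one-eyed Jack) = 50/52 = 25/26
P(none in 10 draws) = (25/26)^10 = 95367431640625/141167095653376
P(≥1 one-eyed Jack) = 1 - 95367431640625/141167095653376 = 45799664012751/141167095653376

P = 45799664012751/141167095653376 ≈ 32.44%


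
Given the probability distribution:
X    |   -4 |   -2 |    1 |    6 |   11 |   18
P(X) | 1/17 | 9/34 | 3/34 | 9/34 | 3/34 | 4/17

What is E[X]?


E[X] = Σ x·P(X=x)
= (-4)×(1/17) + (-2)×(9/34) + (1)×(3/34) + (6)×(9/34) + (11)×(3/34) + (18)×(4/17)
= 104/17

E[X] = 104/17


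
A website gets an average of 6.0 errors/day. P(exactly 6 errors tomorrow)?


Poisson(λ=6.0): P(X=6) = e^(-λ)×λ^k/k!
= e^(-6.0) × 6.0^6 / 6!
≈ 0.002478752177 × 46656 / 720 ≈ 0.160623

P(X=6) ≈ 0.160623 ≈ 16.06%


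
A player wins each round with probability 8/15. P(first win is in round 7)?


Geometric: P(X=7) = (1-p)^(k-1)×p = (7/15)^6×8/15 = 941192/170859375

P(X=7) = 941192/170859375 ≈ 0.55%


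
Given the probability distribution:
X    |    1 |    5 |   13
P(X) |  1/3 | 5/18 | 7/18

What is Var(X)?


E[X] = 61/9
E[X²] = 73
Var(X) = E[X²] - (E[X])² = 73 - 3721/81 = 2192/81

Var(X) = 2192/81 ≈ 27.0617


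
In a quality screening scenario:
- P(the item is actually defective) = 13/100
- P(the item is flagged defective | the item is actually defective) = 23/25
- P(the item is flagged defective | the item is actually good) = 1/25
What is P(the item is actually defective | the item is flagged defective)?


Using Bayes' theorem:
P(A|B) = P(B|A)·P(A) / P(B)

P(the item is flagged defective) = 23/25 × 13/100 + 1/25 × 87/100
= 299/2500 + 87/2500 = 193/1250

P(the item is actually defective|the item is flagged defective) = (299/2500) / (193/1250) = 299/386

P(the item is actually defective|the item is flagged defective) = 299/386 ≈ 77.46%


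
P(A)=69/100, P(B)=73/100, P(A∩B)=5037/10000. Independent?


P(A)×P(B) = 5037/10000
P(A∩B) = 5037/10000
Equal ✓ → Independent

Yes, independent


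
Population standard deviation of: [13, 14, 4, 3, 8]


Mean = 42/5
  (13-42/5)²=529/25
  (14-42/5)²=784/25
  (4-42/5)²=484/25
  (3-42/5)²=729/25
  (8-42/5)²=4/25
Σ(x-μ)² = 506/5
σ² = (506/5)/5 = 506/25

σ = √(506/25) ≈ 4.4989


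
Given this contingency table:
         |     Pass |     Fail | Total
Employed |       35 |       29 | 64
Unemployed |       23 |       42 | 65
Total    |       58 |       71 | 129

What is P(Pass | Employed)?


P(Pass | Employed) = 35/(35+29) = 35/64

P(Pass|Employed) = 35/64 ≈ 54.69%


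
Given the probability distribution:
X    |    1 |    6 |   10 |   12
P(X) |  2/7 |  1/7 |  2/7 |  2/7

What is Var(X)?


E[X] = 52/7
E[X²] = 526/7
Var(X) = E[X²] - (E[X])² = 526/7 - 2704/49 = 978/49

Var(X) = 978/49 ≈ 19.9592


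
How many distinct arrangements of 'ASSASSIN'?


Letters: 8, freq: {'A': 2, 'S': 4, 'I': 1, 'N': 1}
8!/(2!×4!×1!×1!) = 40320/48 = 840

840


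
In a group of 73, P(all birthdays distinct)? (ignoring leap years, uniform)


P(all different) = Π(365-i)/365 for i=0..72
= (365/365)×(364/365)×...×(293/365)
= 0.000439

P ≈ 0.0004 ≈ 0.04%


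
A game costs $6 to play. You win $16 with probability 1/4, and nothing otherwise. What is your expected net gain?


E[gain] = (16-6)×1/4 + (-6)×3/4
= 5/2 - 9/2 = -2

Expected net gain = $-2 ≈ $-2.00


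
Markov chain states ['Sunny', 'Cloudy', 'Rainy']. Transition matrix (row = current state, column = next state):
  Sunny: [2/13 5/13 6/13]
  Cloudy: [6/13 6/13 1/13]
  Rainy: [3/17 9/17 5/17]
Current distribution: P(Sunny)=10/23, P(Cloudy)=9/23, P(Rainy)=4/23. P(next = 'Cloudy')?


P(next=Cloudy) = Σᵢ P(now=i)×P(i→Cloudy)
= 10/23×5/13 + 9/23×6/13 + 4/23×9/17
= 50/299 + 54/299 + 36/391 = 172/391

P = 172/391 ≈ 0.4399


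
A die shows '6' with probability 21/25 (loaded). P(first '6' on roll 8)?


Geometric: P(X=8) = (1-p)^(k-1)×p = (4/25)^7×21/25 = 344064/152587890625

P(X=8) = 344064/152587890625 ≈ 0.00%


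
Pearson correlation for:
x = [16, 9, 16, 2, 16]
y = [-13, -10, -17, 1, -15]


n=5, Σx=59, Σy=-54, Σxy=-808, Σx²=853, Σy²=784
r = (5×(-808) - 59×(-54))/√((5×853 - 59²)(5×784 - (-54)²))
= -854/√(784×1004) = -854/√787136 ≈ -854/887.2069 ≈ -0.9626

r ≈ -0.9626


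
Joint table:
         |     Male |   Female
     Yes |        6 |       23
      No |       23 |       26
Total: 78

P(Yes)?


P(Yes) = (6+23)/78 = 29/78

P(Yes) = 29/78 ≈ 37.18%


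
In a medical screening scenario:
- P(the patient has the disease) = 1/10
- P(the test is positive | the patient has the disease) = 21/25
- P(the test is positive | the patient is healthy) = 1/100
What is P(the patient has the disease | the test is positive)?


Using Bayes' theorem:
P(A|B) = P(B|A)·P(A) / P(B)

P(the test is positive) = 21/25 × 1/10 + 1/100 × 9/10
= 21/250 + 9/1000 = 93/1000

P(the patient has the disease|the test is positive) = (21/250) / (93/1000) = 28/31

P(the patient has the disease|the test is positive) = 28/31 ≈ 90.32%


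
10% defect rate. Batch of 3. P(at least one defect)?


P(all good) = (9/10)^3 = 729/1000
P(≥1 defect) = 271/1000

P = 271/1000 ≈ 27.10%


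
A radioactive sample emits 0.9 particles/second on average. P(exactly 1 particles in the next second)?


Poisson(λ=0.9): P(X=1) = e^(-λ)×λ^k/k!
= e^(-0.9) × 0.9^1 / 1!
≈ 0.4065696597 × 0.9 / 1 ≈ 0.365913

P(X=1) ≈ 0.365913 ≈ 36.59%


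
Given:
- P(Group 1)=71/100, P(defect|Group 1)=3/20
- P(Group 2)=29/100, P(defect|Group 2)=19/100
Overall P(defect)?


P(B) = Σ P(B|Aᵢ)×P(Aᵢ)
  3/20×71/100 = 213/2000
  19/100×29/100 = 551/10000
Sum = 101/625

P(defect) = 101/625 ≈ 16.16%


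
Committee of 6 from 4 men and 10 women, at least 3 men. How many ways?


Count by #men:
  3M,3W: C(4,3)×C(10,3)=480
  4M,2W: C(4,4)×C(10,2)=45
Total = 525

525


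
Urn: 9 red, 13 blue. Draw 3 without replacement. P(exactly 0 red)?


Hypergeometric: C(9,0)×C(13,3)/C(22,3)
= 1×286/1540 = 13/70

P(X=0) = 13/70 ≈ 18.57%


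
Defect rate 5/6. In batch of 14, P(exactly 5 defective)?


Binomial: P(X=5) = C(14,5)×p^5×(1-p)^9
= 2002 × 3125/7776 × 1/10077696 = 3128125/39182082048

P(X=5) = 3128125/39182082048 ≈ 0.01%


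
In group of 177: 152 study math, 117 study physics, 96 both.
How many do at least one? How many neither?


|A∪B| = 152+117-96 = 173
Neither = 177-173 = 4

At least one: 173; Neither: 4


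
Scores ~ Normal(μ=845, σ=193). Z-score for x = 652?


z = (x - μ)/σ = (652 - 845)/193 = -1.0

z = -1.0
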